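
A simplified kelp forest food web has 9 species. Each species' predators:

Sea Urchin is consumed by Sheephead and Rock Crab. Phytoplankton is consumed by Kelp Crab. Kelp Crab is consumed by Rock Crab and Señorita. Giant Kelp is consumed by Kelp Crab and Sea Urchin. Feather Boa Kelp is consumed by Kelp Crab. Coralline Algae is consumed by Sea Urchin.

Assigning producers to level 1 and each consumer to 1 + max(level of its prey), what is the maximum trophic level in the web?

3

Producers (level 1): Coralline Algae, Phytoplankton, Feather Boa Kelp, Giant Kelp.
Phytoplankton → Kelp Crab → Señorita gives Señorita level 3.
No species has a prey at level 3, so no species reaches level 4.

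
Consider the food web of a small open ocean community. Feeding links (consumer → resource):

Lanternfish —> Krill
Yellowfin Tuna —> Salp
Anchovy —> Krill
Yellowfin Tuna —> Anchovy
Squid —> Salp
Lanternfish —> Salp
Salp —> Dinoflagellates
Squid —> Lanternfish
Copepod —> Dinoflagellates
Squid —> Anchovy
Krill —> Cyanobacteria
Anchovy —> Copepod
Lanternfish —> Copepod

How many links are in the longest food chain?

One longest chain: Dinoflagellates → Copepod → Anchovy → Yellowfin Tuna.
It has 4 species and 3 links.

3 links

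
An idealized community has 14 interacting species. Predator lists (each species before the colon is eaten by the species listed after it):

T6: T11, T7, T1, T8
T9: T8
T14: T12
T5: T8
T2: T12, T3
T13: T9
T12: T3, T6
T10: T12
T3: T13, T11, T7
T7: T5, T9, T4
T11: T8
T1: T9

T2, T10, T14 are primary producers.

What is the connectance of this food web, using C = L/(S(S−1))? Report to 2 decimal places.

The web has S = 14 species and L = 21 feeding links.
C = L / (S(S−1)) = 21 / 182 = 0.1154 ≈ 0.12.

C = 0.12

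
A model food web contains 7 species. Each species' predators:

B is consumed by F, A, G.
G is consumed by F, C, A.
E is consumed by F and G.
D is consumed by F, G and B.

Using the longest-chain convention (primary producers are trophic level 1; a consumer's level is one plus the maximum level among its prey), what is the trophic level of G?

D is a producer → level 1.
B eats D → level 2.
G eats B (level 2); other prey at levels: D 1, E 1 → level 3.

Trophic level 3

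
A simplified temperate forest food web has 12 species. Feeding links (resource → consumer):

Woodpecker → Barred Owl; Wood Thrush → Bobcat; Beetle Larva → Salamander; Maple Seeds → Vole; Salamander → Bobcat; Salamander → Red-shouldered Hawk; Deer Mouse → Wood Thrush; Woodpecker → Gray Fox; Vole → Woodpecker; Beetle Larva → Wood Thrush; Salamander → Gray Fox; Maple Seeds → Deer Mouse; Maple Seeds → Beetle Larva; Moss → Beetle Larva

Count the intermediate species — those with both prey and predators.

6

Intermediate species (has both prey and predators): Beetle Larva, Vole, Deer Mouse, Wood Thrush, Salamander, Woodpecker.
Count: 6.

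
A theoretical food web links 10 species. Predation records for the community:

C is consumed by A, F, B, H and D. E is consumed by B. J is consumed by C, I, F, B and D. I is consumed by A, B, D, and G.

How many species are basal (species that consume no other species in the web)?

2

Basal species (no prey listed): E, J.
Count: 2.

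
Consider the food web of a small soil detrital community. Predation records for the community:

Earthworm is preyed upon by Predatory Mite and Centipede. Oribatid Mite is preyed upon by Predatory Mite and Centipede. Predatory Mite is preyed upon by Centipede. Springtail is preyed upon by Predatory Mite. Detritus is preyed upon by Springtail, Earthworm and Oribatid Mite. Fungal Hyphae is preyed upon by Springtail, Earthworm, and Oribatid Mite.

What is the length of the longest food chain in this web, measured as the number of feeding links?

One longest chain: Fungal Hyphae → Earthworm → Predatory Mite → Centipede.
It has 4 species and 3 links.

3 links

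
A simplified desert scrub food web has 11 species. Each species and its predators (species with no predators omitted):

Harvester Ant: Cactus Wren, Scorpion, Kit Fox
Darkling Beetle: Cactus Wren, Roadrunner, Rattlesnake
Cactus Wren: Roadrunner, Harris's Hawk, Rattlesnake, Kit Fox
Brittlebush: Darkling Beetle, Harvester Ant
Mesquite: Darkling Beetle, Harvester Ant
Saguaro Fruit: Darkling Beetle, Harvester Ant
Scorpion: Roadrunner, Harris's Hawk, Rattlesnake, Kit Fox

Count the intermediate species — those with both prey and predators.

4

Intermediate species (has both prey and predators): Darkling Beetle, Harvester Ant, Cactus Wren, Scorpion.
Count: 4.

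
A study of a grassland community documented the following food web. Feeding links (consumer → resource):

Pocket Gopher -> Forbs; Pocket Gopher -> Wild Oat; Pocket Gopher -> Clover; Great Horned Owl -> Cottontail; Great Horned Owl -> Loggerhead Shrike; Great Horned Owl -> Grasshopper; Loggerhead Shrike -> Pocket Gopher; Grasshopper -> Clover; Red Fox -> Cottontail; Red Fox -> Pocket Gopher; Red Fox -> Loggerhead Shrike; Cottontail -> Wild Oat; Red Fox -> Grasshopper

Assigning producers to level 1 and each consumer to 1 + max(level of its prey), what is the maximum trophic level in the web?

4

Producers (level 1): Wild Oat, Forbs, Clover.
Wild Oat → Pocket Gopher → Loggerhead Shrike → Red Fox gives Red Fox level 4.
No species has a prey at level 4, so no species reaches level 5.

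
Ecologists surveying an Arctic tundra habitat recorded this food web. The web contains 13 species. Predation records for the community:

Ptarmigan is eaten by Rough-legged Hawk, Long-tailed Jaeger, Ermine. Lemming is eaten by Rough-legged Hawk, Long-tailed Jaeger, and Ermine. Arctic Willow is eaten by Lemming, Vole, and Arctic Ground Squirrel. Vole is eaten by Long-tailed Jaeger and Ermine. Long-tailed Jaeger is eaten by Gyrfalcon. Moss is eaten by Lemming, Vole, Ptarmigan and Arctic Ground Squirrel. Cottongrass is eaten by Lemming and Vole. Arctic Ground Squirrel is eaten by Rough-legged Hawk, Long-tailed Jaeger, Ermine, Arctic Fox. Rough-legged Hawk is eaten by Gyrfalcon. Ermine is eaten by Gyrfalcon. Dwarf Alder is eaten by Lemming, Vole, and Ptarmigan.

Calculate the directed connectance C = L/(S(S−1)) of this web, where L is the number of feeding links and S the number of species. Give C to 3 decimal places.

The web has S = 13 species and L = 27 feeding links.
C = L / (S(S−1)) = 27 / 156 = 0.1731 ≈ 0.173.

C = 0.173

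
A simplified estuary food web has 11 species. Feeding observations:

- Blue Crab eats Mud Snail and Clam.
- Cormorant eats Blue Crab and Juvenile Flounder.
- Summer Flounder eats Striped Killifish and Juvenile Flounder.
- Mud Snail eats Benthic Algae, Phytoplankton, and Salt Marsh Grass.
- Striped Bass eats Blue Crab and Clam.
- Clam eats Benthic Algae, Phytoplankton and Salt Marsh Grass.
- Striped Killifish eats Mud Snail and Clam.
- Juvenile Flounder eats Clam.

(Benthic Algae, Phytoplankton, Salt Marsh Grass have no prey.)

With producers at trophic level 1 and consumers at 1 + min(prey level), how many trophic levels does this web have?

Producers (level 1): Benthic Algae, Phytoplankton, Salt Marsh Grass.
Following each consumer down to its lowest-level prey: Benthic Algae → Clam → Juvenile Flounder → Cormorant (levels 1 through 4).
All prey of Cormorant (Juvenile Flounder 3, Blue Crab 3) are at level 3 or above, so Cormorant is at level 1 + 3 = 4.
Every consumer has at least one prey at level 3 or below, so none exceeds level 4.

4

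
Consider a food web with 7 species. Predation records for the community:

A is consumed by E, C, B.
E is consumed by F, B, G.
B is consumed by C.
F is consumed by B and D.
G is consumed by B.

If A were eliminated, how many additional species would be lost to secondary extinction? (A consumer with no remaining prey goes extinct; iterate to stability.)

Remove A.
Round 1: E (all prey gone) → extinct.
Round 2: F (all prey gone), G (all prey gone) → extinct.
Round 3: D (all prey gone), B (all prey gone) → extinct.
Round 4: C (all prey gone) → extinct.
No further losses. Total secondary extinctions: 6.

6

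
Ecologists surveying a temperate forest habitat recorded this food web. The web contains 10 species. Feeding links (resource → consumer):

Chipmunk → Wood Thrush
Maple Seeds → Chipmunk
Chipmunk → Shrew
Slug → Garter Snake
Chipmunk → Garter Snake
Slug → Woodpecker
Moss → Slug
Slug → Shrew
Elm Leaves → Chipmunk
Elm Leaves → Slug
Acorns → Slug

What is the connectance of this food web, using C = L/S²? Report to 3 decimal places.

The web has S = 10 species and L = 11 feeding links.
C = L / S² = 11 / 100 = 0.1100 ≈ 0.110.

C = 0.110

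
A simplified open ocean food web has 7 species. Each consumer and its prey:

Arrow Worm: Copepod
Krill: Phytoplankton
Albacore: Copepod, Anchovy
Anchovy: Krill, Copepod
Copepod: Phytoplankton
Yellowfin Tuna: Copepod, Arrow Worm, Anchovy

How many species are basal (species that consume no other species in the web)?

Basal species (no prey listed): Phytoplankton.
Count: 1.

1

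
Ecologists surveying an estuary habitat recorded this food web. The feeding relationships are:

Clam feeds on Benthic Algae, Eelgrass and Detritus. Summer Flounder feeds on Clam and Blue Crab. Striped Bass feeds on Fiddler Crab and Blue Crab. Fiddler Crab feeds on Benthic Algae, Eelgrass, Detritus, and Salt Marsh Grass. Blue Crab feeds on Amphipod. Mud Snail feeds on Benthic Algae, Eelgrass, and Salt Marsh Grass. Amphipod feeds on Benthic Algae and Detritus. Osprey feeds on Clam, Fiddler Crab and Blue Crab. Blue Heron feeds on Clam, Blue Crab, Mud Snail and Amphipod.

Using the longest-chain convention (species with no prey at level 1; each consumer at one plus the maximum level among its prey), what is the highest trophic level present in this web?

Basal resources (level 1): Detritus, Salt Marsh Grass, Eelgrass, Benthic Algae.
Detritus → Amphipod → Blue Crab → Striped Bass gives Striped Bass level 4.
No species has a prey at level 4, so no species reaches level 5.

4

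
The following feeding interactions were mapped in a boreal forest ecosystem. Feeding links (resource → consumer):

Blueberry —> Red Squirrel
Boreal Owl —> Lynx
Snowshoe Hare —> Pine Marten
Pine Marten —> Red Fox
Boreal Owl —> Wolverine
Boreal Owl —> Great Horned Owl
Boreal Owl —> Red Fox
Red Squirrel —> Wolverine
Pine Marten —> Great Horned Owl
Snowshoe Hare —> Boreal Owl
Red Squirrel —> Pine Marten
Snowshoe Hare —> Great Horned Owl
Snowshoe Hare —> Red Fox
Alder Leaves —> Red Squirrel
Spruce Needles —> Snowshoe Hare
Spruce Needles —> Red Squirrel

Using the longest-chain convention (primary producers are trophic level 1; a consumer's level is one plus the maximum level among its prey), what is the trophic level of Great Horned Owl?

Spruce Needles is a producer → level 1.
Snowshoe Hare eats Spruce Needles → level 2.
Pine Marten eats Snowshoe Hare (level 2); other prey at levels: Red Squirrel 2 → level 3.
Great Horned Owl eats Pine Marten (level 3); other prey at levels: Snowshoe Hare 2, Boreal Owl 3 → level 4.

Trophic level 4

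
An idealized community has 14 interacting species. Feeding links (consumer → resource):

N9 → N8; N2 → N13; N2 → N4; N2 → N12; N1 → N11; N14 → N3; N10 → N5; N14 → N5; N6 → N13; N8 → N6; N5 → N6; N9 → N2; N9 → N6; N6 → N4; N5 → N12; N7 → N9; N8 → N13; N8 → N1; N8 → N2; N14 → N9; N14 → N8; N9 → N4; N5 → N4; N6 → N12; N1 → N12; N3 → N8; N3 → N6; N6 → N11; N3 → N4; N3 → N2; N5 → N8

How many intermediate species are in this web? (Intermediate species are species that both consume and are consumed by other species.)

7

Intermediate species (has both prey and predators): N2, N6, N1, N8, N5, N3, N9.
Count: 7.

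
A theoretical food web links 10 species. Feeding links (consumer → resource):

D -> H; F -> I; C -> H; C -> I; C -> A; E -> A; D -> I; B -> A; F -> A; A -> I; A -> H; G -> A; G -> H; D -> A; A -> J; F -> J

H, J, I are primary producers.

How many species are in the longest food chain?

One longest chain: H → A → E.
It has 3 species and 2 links.

3 species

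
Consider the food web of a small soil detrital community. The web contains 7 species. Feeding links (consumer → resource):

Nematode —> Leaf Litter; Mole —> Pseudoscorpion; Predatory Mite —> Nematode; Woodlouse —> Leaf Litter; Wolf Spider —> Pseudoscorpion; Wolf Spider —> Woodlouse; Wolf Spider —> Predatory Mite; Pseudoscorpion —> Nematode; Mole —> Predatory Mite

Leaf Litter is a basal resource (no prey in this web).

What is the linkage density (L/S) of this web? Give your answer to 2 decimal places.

There are L = 9 links among S = 7 species.
L/S = 9/7 = 1.2857 ≈ 1.29.

L/S = 1.29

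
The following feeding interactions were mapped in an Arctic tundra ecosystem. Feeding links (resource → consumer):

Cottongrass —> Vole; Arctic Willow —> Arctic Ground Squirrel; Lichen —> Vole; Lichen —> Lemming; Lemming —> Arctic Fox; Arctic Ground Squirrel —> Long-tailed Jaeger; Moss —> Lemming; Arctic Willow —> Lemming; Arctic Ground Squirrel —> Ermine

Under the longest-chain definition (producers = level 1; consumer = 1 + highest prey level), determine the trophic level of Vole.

Trophic level 2

Lichen is a producer → level 1.
Vole eats Lichen (level 1); other prey at levels: Cottongrass 1 → level 2.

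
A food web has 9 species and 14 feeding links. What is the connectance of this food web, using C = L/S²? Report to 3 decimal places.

C = 0.173

The web has S = 9 species and L = 14 feeding links.
C = L / S² = 14 / 81 = 0.1728 ≈ 0.173.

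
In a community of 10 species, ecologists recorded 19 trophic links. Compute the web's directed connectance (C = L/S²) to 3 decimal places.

The web has S = 10 species and L = 19 feeding links.
C = L / S² = 19 / 100 = 0.1900 ≈ 0.190.

C = 0.190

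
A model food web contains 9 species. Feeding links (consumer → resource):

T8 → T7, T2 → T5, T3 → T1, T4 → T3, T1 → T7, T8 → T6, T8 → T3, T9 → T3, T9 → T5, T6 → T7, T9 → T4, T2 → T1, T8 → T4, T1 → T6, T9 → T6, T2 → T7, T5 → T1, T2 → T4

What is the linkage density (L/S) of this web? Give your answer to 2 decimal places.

L/S = 2.00

There are L = 18 links among S = 9 species.
L/S = 18/9 = 2.0000 ≈ 2.00.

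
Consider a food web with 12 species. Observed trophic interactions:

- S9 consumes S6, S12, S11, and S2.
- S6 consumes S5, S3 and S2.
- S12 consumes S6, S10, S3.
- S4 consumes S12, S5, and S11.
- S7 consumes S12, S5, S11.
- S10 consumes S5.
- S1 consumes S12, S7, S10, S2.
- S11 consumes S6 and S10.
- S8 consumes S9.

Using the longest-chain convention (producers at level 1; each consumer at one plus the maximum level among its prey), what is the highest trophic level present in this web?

5

Producers (level 1): S3, S5, S2.
S5 → S10 → S12 → S7 → S1 gives S1 level 5.
No species has a prey at level 5, so no species reaches level 6.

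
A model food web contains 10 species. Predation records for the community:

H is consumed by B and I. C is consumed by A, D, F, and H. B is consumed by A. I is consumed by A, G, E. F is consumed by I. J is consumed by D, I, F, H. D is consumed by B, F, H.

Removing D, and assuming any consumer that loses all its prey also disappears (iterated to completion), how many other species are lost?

Remove D.
Every predator of it retains at least one other prey: H still has C, J; F still has C, J; B still has H.
No consumer loses all prey, so no secondary extinctions occur.

0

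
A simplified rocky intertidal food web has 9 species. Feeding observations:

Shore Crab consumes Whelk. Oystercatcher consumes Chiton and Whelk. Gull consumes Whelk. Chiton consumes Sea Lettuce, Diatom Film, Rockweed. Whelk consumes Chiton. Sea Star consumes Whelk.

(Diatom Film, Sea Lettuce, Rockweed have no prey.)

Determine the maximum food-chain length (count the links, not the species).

3 links

One longest chain: Diatom Film → Chiton → Whelk → Oystercatcher.
It has 4 species and 3 links.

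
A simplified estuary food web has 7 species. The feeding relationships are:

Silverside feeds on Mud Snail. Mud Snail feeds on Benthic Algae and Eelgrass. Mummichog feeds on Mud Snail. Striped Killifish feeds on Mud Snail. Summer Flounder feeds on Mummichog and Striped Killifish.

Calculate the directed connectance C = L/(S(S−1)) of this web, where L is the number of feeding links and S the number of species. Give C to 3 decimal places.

The web has S = 7 species and L = 7 feeding links.
C = L / (S(S−1)) = 7 / 42 = 0.1667 ≈ 0.167.

C = 0.167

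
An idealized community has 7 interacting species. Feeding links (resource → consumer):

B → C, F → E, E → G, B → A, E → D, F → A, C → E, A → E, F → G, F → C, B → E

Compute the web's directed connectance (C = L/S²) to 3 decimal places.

The web has S = 7 species and L = 11 feeding links.
C = L / S² = 11 / 49 = 0.2245 ≈ 0.224.

C = 0.224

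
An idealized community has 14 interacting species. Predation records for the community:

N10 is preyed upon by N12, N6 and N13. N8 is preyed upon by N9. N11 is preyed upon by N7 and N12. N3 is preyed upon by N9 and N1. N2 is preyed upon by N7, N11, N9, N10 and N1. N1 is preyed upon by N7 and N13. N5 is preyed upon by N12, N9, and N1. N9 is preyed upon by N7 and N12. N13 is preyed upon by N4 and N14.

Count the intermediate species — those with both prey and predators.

Intermediate species (has both prey and predators): N1, N9, N10, N11, N13.
Count: 5.

5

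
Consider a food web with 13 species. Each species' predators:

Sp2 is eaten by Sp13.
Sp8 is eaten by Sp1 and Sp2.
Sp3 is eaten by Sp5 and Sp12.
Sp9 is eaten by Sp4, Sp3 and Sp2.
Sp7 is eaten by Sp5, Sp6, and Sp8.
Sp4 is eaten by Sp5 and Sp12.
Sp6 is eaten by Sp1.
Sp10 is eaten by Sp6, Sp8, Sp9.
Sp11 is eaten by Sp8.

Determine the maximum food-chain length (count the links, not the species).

3 links

One longest chain: Sp10 → Sp9 → Sp4 → Sp12.
It has 4 species and 3 links.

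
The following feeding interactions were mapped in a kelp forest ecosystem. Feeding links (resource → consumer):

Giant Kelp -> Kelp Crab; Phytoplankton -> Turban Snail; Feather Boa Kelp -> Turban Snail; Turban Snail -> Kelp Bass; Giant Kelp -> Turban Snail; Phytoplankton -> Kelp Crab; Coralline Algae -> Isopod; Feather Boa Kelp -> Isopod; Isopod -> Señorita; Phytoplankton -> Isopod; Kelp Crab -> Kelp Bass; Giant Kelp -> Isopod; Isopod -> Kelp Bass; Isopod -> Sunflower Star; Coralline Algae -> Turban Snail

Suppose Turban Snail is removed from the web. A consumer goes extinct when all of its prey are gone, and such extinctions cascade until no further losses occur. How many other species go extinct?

0

Remove Turban Snail.
Every predator of it retains at least one other prey: Kelp Bass still has Isopod, Kelp Crab.
No consumer loses all prey, so no secondary extinctions occur.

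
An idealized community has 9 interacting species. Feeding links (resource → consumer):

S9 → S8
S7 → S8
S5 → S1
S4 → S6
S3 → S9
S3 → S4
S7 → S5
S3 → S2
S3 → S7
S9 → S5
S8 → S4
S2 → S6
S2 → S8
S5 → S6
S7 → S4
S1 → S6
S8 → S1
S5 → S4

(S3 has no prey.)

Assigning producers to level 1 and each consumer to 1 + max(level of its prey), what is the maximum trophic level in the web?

5

Producers (level 1): S3.
S3 → S7 → S5 → S4 → S6 gives S6 level 5.
No species has a prey at level 5, so no species reaches level 6.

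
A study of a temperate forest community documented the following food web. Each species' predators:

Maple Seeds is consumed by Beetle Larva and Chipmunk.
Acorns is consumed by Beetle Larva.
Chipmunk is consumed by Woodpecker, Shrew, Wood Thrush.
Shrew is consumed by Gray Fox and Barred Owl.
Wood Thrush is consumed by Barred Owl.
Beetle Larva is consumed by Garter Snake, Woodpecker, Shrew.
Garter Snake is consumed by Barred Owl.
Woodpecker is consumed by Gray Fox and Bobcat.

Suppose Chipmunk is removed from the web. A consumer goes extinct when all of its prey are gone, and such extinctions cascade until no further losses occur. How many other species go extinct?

Remove Chipmunk.
Round 1: Wood Thrush (all prey gone) → extinct.
No further losses. Total secondary extinctions: 1.

1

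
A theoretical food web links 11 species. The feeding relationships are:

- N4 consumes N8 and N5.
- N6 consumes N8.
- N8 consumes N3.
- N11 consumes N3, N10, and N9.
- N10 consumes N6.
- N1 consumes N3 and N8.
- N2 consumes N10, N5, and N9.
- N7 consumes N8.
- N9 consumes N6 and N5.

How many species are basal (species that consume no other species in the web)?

2

Basal species (no prey listed): N5, N3.
Count: 2.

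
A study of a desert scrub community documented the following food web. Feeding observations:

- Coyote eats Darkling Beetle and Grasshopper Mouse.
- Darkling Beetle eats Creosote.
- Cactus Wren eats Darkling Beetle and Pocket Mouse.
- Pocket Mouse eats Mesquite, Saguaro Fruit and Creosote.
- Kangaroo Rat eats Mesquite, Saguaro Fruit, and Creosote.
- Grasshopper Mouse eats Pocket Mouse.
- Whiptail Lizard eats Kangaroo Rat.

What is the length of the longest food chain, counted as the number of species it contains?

4 species

One longest chain: Saguaro Fruit → Pocket Mouse → Grasshopper Mouse → Coyote.
It has 4 species and 3 links.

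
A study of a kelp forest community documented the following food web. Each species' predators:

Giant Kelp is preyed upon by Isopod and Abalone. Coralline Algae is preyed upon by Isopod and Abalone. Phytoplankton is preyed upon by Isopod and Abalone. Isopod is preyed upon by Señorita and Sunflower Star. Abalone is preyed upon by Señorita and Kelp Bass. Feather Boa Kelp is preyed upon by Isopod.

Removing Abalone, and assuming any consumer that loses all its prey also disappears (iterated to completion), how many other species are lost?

Remove Abalone.
Round 1: Kelp Bass (all prey gone) → extinct.
No further losses. Total secondary extinctions: 1.

1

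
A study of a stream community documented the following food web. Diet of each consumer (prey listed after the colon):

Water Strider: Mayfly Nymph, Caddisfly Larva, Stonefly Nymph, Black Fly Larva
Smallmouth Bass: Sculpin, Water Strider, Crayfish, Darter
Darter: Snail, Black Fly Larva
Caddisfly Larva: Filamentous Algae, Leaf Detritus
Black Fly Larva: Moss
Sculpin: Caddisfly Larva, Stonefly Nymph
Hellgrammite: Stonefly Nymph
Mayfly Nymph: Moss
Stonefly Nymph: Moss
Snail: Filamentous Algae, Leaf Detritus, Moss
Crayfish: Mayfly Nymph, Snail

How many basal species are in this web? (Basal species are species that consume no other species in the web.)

3

Basal species (no prey listed): Filamentous Algae, Leaf Detritus, Moss.
Count: 3.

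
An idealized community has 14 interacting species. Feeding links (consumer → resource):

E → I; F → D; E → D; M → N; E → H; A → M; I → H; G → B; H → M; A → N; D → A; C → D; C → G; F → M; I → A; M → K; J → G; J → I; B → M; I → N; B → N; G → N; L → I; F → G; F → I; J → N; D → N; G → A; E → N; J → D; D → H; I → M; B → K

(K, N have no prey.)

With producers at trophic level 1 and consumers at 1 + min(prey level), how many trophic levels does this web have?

3

Producers (level 1): K, N.
Following each consumer down to its lowest-level prey: N → D → F (levels 1 through 3).
All prey of F (D 2, M 2, I 2, G 2) are at level 2 or above, so F is at level 1 + 2 = 3.
Every consumer has at least one prey at level 2 or below, so none exceeds level 3.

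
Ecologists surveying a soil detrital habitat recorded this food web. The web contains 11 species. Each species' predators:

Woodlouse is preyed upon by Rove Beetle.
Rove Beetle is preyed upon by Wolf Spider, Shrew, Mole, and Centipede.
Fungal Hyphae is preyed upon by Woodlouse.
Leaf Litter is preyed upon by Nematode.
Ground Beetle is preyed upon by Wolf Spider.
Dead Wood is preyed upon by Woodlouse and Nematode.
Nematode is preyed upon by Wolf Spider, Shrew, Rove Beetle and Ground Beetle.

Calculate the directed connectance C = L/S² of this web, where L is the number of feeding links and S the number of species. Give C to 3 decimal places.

C = 0.116

The web has S = 11 species and L = 14 feeding links.
C = L / S² = 14 / 121 = 0.1157 ≈ 0.116.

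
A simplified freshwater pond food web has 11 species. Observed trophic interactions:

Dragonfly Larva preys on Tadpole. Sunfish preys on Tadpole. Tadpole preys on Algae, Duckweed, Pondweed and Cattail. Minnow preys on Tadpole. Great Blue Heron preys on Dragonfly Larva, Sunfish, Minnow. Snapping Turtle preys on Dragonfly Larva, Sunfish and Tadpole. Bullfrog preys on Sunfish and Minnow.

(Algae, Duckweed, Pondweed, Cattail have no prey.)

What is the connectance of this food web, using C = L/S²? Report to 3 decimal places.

The web has S = 11 species and L = 15 feeding links.
C = L / S² = 15 / 121 = 0.1240 ≈ 0.124.

C = 0.124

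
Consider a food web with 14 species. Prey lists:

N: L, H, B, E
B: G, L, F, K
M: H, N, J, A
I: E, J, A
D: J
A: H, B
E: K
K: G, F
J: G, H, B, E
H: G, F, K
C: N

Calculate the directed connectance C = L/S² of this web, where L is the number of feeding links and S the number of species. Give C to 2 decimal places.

C = 0.15

The web has S = 14 species and L = 29 feeding links.
C = L / S² = 29 / 196 = 0.1480 ≈ 0.15.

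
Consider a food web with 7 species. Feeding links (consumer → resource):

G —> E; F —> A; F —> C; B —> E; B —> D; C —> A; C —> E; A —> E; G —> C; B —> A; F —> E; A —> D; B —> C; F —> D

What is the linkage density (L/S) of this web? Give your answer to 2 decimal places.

L/S = 2.00

There are L = 14 links among S = 7 species.
L/S = 14/7 = 2.0000 ≈ 2.00.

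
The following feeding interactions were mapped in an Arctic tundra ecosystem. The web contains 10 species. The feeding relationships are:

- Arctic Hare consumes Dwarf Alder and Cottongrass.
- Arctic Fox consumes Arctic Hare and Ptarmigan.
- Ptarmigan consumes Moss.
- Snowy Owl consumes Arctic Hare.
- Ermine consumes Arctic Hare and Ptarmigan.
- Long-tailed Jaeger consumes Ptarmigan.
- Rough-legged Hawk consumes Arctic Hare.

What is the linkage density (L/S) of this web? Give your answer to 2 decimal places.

L/S = 1.00

There are L = 10 links among S = 10 species.
L/S = 10/10 = 1.0000 ≈ 1.00.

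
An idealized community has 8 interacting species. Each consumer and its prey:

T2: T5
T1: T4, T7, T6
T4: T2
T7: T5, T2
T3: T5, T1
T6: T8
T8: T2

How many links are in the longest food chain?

5 links

One longest chain: T5 → T2 → T8 → T6 → T1 → T3.
It has 6 species and 5 links.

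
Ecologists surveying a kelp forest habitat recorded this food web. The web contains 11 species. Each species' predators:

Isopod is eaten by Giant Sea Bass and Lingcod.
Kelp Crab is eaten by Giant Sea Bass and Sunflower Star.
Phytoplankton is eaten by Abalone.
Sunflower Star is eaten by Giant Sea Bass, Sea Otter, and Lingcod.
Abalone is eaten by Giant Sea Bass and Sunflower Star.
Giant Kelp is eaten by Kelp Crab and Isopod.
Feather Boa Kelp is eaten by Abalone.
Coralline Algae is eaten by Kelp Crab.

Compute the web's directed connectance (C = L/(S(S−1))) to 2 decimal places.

C = 0.13

The web has S = 11 species and L = 14 feeding links.
C = L / (S(S−1)) = 14 / 110 = 0.1273 ≈ 0.13.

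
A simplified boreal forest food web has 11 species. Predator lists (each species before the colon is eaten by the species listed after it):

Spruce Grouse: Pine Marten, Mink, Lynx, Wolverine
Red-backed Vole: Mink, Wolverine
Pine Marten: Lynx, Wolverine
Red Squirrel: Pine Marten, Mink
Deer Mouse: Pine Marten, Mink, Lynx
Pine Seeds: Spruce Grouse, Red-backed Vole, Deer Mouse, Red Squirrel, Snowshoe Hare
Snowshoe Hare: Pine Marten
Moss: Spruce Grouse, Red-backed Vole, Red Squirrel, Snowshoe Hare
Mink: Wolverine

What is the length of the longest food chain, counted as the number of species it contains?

4 species

One longest chain: Moss → Spruce Grouse → Pine Marten → Lynx.
It has 4 species and 3 links.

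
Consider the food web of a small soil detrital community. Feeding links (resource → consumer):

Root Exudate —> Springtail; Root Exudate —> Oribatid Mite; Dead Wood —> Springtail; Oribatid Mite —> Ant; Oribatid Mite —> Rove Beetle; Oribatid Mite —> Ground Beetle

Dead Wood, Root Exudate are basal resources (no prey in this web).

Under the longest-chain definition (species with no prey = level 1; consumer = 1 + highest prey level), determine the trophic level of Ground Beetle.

Root Exudate has no prey (basal) → level 1.
Oribatid Mite eats Root Exudate → level 2.
Ground Beetle eats Oribatid Mite → level 3.

Trophic level 3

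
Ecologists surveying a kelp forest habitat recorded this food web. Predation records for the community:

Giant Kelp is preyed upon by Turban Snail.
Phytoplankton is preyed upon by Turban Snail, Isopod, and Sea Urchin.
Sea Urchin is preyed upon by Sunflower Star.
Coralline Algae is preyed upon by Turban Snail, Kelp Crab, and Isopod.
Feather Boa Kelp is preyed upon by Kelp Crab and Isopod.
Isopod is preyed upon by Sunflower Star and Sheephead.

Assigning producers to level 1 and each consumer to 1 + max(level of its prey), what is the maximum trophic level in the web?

Producers (level 1): Giant Kelp, Phytoplankton, Coralline Algae, Feather Boa Kelp.
Phytoplankton → Sea Urchin → Sunflower Star gives Sunflower Star level 3.
No species has a prey at level 3, so no species reaches level 4.

3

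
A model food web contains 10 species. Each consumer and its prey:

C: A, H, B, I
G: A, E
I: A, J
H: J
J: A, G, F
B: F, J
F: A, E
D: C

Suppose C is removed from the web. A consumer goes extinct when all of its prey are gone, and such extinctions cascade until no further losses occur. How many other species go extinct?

Remove C.
Round 1: D (all prey gone) → extinct.
No further losses. Total secondary extinctions: 1.

1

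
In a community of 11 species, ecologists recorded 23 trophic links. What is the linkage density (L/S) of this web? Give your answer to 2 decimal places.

There are L = 23 links among S = 11 species.
L/S = 23/11 = 2.0909 ≈ 2.09.

L/S = 2.09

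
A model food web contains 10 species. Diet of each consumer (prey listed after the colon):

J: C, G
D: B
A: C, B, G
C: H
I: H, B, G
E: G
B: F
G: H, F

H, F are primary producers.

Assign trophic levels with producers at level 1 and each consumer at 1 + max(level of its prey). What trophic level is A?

H is a producer → level 1.
C eats H → level 2.
A eats C (level 2); other prey at levels: B 2, G 2 → level 3.

Trophic level 3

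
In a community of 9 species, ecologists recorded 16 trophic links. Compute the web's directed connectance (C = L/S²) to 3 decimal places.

The web has S = 9 species and L = 16 feeding links.
C = L / S² = 16 / 81 = 0.1975 ≈ 0.198.

C = 0.198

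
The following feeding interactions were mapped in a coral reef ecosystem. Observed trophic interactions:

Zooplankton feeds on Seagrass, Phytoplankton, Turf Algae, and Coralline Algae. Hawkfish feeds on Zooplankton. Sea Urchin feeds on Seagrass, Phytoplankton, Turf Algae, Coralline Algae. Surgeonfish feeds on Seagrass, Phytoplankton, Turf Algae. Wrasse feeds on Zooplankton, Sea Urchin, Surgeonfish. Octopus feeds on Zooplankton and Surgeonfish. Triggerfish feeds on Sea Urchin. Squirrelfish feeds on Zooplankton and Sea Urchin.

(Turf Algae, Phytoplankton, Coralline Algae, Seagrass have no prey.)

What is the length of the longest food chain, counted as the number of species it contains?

3 species

One longest chain: Turf Algae → Zooplankton → Octopus.
It has 3 species and 2 links.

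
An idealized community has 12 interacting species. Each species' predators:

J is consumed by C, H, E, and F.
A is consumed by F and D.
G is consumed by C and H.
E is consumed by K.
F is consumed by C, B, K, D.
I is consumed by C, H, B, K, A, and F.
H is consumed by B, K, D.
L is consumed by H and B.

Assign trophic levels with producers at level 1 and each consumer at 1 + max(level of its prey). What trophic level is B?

I is a producer → level 1.
A eats I → level 2.
F eats A (level 2); other prey at levels: J 1, I 1 → level 3.
B eats F (level 3); other prey at levels: I 1, L 1, H 2 → level 4.

Trophic level 4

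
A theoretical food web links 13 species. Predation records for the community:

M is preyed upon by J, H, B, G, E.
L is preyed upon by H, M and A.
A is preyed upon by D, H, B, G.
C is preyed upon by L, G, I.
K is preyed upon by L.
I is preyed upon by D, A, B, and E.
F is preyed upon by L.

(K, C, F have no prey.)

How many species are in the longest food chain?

One longest chain: K → L → A → B.
It has 4 species and 3 links.

4 species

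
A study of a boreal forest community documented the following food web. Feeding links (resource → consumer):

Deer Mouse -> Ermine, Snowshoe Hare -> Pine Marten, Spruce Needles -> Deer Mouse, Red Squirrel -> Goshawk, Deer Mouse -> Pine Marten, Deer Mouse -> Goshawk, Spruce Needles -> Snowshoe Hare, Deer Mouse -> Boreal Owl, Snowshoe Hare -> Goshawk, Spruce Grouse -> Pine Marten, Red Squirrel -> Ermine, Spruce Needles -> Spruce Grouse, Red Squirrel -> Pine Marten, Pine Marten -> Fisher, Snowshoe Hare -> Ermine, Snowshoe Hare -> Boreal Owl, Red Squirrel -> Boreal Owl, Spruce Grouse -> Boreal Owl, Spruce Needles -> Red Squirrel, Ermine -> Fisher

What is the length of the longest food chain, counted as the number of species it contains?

One longest chain: Spruce Needles → Spruce Grouse → Pine Marten → Fisher.
It has 4 species and 3 links.

4 species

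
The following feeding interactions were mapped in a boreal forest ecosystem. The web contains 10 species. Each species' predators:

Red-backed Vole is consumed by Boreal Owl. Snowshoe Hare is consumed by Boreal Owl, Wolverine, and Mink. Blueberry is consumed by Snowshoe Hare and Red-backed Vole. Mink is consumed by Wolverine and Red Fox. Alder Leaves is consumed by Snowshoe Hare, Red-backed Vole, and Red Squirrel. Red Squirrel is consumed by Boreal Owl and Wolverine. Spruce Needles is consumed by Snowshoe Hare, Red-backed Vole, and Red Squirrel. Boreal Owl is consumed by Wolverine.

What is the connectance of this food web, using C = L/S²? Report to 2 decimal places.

The web has S = 10 species and L = 17 feeding links.
C = L / S² = 17 / 100 = 0.1700 ≈ 0.17.

C = 0.17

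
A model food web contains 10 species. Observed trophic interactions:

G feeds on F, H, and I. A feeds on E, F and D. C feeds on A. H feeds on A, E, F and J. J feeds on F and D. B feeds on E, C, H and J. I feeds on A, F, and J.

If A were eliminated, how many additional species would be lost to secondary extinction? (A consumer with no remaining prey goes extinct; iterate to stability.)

1

Remove A.
Round 1: C (all prey gone) → extinct.
No further losses. Total secondary extinctions: 1.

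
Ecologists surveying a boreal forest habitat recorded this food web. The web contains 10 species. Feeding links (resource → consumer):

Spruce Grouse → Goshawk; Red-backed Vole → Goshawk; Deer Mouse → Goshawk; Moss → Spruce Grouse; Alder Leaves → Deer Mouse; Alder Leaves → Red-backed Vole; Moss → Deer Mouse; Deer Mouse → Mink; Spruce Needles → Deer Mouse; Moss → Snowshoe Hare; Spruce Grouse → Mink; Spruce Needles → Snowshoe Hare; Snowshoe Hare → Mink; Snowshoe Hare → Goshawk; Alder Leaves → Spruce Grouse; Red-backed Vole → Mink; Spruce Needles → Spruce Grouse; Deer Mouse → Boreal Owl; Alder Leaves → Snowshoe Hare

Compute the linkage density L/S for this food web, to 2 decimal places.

There are L = 19 links among S = 10 species.
L/S = 19/10 = 1.9000 ≈ 1.90.

L/S = 1.90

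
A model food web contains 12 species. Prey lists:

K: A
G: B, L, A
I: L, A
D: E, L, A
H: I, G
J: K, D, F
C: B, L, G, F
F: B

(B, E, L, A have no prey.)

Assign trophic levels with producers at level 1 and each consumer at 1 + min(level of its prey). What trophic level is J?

Trophic level 3

B is a producer → level 1.
F eats B → level 2.
J eats F → level 3.
No prey of J is below level 2, so 3 is the minimum.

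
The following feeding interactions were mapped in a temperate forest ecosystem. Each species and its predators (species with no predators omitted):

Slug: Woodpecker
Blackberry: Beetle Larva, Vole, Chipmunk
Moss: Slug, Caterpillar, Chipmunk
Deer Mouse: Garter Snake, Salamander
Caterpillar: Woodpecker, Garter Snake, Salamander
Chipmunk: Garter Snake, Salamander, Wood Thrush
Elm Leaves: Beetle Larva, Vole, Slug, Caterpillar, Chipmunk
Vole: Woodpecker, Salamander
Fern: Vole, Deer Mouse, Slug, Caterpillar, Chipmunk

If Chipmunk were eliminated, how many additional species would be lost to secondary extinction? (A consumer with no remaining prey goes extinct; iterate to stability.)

1

Remove Chipmunk.
Round 1: Wood Thrush (all prey gone) → extinct.
No further losses. Total secondary extinctions: 1.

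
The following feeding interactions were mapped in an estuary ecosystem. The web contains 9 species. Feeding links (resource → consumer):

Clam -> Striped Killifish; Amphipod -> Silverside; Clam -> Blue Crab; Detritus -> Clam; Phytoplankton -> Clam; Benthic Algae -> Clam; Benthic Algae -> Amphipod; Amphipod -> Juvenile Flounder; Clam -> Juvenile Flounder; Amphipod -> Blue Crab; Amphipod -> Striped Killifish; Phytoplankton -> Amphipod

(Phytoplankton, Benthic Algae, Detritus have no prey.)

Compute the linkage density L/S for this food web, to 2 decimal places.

L/S = 1.33

There are L = 12 links among S = 9 species.
L/S = 12/9 = 1.3333 ≈ 1.33.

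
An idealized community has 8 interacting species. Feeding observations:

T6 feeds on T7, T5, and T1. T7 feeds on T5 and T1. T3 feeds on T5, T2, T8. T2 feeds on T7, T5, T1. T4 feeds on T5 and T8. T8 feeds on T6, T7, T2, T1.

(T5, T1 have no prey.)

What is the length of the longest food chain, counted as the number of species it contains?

5 species

One longest chain: T5 → T7 → T2 → T8 → T3.
It has 5 species and 4 links.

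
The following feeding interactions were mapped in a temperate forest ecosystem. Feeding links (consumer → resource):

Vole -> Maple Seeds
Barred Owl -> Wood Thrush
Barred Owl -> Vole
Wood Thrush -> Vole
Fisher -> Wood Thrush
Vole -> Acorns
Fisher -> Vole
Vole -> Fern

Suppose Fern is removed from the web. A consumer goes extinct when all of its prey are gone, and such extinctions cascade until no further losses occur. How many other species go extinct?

Remove Fern.
Every predator of it retains at least one other prey: Vole still has Acorns, Maple Seeds.
No consumer loses all prey, so no secondary extinctions occur.

0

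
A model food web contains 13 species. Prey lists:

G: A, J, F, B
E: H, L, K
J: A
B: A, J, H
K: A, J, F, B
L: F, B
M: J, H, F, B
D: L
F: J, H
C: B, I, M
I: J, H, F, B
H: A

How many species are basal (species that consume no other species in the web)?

Basal species (no prey listed): A.
Count: 1.

1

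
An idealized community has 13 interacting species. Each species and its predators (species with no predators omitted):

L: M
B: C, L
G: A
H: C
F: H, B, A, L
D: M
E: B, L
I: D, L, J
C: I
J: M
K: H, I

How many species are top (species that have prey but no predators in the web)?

Top species (has prey, but nothing eats it): A, M.
Count: 2.

2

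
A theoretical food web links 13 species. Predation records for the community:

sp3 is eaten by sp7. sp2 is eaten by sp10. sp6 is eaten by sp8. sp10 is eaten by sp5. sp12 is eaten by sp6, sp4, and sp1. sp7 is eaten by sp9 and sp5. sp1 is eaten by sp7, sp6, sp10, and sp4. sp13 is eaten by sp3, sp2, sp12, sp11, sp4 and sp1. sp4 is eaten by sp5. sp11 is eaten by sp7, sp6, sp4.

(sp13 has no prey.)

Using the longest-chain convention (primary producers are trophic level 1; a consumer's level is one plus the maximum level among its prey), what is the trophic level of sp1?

sp13 is a producer → level 1.
sp12 eats sp13 → level 2.
sp1 eats sp12 (level 2); other prey at levels: sp13 1 → level 3.

Trophic level 3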